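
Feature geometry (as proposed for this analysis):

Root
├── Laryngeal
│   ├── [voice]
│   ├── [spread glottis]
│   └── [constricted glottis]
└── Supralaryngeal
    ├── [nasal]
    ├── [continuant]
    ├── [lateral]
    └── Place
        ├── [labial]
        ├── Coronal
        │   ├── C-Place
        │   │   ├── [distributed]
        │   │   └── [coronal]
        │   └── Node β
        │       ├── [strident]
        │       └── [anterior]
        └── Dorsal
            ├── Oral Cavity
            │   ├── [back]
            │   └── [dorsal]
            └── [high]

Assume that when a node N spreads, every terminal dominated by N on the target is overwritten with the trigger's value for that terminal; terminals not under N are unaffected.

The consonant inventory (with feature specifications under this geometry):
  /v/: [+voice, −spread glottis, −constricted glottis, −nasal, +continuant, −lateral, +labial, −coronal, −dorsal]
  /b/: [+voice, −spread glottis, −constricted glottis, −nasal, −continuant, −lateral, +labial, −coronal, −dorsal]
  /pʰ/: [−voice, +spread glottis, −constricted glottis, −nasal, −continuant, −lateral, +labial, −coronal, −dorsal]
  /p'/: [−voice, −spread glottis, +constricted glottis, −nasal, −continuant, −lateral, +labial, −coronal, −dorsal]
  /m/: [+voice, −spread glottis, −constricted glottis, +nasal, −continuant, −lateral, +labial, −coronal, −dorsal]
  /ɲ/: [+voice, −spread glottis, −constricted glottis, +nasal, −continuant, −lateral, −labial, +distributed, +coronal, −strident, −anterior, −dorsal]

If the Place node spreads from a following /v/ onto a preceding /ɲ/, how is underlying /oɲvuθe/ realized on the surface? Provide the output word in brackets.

Terminals under Place in this geometry: [labial], [distributed], [coronal], [strident], [anterior], [back], [dorsal], [high].
The target acquires /v/'s values for everything under Place — [+labial], [−coronal], [−dorsal] — while keeping its own [voice], [spread glottis], [constricted glottis], ….
Among the inventory, only /m/ has exactly this specification, giving the surface form [omvuθe].

[omvuθe]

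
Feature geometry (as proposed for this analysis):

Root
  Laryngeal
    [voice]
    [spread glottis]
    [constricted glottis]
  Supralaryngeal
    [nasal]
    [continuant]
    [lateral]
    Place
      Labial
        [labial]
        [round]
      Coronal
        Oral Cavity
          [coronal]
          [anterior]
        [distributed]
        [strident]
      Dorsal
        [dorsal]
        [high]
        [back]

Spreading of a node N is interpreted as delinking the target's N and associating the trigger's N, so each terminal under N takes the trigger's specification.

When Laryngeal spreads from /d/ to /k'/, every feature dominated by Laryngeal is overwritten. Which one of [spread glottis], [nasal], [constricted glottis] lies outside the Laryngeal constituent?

[nasal]

Laryngeal dominates exactly [voice], [spread glottis], [constricted glottis].
Spreading Laryngeal replaces [spread glottis], [constricted glottis] with the trigger's values, since each sits inside the Laryngeal constituent.
But [nasal] is a dependent of Supralaryngeal, outside Laryngeal; it is therefore untouched by the spreading.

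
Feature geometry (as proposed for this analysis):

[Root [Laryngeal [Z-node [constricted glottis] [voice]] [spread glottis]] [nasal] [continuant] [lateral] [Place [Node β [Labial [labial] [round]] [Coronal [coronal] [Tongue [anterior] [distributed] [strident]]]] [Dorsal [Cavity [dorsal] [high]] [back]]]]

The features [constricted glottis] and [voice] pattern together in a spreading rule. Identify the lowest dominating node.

Z-node

[constricted glottis]: Root / Laryngeal / Z-node / [constricted glottis].
[voice] lies under Z-node (below Laryngeal).
The listed terminals split across distinct daughters of Z-node, so Z-node itself is the smallest node containing them all.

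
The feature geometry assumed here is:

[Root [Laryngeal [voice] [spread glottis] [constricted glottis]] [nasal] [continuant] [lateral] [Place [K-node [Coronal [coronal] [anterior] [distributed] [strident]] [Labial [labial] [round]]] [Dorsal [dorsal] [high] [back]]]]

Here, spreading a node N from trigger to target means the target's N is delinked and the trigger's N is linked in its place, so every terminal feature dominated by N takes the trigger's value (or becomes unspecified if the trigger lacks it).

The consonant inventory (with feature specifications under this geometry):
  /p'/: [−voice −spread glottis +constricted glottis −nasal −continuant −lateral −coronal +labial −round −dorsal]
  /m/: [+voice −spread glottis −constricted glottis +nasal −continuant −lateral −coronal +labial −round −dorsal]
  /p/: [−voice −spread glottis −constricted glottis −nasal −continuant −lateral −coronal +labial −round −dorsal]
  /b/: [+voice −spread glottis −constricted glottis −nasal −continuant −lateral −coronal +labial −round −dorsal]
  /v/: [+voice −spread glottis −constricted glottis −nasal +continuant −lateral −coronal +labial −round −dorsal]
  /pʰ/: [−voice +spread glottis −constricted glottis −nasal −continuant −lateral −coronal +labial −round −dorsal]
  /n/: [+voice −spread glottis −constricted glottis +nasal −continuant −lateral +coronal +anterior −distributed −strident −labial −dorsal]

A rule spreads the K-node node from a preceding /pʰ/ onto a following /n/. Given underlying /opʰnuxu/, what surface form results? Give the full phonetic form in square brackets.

Terminals under K-node in this geometry: [coronal], [anterior], [distributed], [strident], [labial], [round].
Spreading K-node from /pʰ/ onto /n/ replaces those values with /pʰ/'s: [−coronal], [+labial], [−round]. Features outside K-node ([voice], [spread glottis], [constricted glottis], …) stay as in /n/.
Among the inventory, only /m/ has exactly this specification, giving the surface form [opʰmuxu].

[opʰmuxu]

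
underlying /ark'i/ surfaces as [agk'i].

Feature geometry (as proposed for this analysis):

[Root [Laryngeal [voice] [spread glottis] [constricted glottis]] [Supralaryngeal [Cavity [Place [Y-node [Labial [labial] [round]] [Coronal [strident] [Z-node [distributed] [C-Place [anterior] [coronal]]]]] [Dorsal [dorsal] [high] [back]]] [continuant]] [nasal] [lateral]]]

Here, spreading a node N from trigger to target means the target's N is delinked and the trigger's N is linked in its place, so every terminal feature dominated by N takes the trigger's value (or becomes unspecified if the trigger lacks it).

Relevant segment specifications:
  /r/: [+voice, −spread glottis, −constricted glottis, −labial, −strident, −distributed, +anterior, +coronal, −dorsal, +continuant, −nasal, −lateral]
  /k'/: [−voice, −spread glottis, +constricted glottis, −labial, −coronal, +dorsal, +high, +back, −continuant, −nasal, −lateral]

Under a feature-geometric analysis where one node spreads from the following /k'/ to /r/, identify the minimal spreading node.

/r/ and [g] differ in [continuant], [coronal], [anterior], [distributed], [strident], [dorsal], [high], [back]; every other specified feature is identical.
Tracing each changed feature up the tree, the paths first meet at Cavity; any lower node misses at least one of them.
If Cavity spreads, every terminal under it takes /k'/'s value, producing [g] as observed.
Features on which the two segments disagree outside Cavity, such as [constricted glottis], [voice], are unchanged — nothing dominating them spread, and Cavity is the minimal sufficient constituent.

Cavity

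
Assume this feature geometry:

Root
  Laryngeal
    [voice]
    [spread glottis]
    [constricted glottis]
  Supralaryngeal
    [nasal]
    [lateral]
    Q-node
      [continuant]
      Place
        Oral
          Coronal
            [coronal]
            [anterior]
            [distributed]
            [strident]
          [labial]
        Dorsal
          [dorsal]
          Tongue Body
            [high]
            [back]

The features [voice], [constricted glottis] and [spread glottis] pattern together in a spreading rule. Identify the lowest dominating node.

Laryngeal

[voice] is immediately dominated by Laryngeal.
[constricted glottis] is immediately dominated by Laryngeal.
[spread glottis] is immediately dominated by Laryngeal.
The lowest node appearing on every path is Laryngeal; each proper daughter of Laryngeal fails to dominate at least one of the listed features.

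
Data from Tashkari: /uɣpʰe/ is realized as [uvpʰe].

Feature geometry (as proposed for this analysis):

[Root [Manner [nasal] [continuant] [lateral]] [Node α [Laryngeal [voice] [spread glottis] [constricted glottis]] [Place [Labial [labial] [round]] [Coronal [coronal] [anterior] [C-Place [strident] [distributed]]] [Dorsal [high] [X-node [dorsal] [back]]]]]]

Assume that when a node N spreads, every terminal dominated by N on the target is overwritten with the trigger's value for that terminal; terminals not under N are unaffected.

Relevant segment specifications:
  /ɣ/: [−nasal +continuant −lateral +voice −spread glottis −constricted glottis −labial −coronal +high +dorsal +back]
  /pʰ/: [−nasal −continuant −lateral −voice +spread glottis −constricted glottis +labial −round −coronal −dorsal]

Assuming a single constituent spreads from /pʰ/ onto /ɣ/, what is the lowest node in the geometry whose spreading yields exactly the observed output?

Place

Comparing /ɣ/ with its surface form [v], the features that change are [labial], [round], [dorsal], [high], [back].
In this geometry the lowest node dominating all of them is Place: every daughter of Place dominates only a proper subset, so no lower node suffices.
If Place spreads, every terminal under it takes /pʰ/'s value, producing [v] as observed.
[voice], [spread glottis] — on which /pʰ/ differs from /ɣ/ — are unchanged, so neither Node α nor anything higher can have spread; the constituent is no larger than Place.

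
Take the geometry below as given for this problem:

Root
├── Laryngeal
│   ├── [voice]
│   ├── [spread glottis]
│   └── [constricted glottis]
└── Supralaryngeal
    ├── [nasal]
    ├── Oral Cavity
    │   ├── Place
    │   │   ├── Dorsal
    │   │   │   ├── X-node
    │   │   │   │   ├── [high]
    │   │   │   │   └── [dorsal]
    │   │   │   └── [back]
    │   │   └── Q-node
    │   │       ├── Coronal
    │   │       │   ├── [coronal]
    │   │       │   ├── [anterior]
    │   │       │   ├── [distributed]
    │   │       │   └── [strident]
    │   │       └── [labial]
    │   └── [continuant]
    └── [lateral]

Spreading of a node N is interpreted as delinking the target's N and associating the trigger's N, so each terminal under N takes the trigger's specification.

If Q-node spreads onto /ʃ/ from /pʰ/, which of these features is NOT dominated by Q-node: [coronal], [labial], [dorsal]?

Under this geometry, Q-node contains [coronal], [anterior], [distributed], [strident], [labial].
[coronal], [labial] all lie under Q-node, so they are overwritten when Q-node spreads.
But [dorsal] is a dependent of X-node, outside Q-node; it is therefore untouched by the spreading.

[dorsal]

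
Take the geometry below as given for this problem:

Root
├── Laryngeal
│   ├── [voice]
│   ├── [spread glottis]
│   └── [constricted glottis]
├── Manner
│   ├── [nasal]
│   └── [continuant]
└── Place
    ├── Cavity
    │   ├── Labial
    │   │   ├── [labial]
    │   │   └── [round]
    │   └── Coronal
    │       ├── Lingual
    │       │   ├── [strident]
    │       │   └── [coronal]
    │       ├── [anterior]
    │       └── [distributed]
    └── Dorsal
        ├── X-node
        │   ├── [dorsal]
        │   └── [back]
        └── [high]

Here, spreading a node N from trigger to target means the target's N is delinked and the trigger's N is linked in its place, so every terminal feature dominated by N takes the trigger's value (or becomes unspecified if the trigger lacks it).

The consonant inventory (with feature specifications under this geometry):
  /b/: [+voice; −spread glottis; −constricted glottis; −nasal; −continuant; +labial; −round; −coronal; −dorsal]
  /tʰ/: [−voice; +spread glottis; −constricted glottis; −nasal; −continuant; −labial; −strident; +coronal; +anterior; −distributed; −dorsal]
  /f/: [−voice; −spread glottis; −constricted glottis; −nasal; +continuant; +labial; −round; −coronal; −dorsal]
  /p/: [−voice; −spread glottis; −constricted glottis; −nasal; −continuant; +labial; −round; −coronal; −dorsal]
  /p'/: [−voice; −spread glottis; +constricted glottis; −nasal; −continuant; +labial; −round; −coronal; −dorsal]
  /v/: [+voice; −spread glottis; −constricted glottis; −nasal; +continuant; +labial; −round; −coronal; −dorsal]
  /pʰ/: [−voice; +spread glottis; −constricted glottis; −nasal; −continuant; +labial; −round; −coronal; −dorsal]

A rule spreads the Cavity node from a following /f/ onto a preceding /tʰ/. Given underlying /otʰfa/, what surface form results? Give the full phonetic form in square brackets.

Terminals under Cavity in this geometry: [labial], [round], [strident], [coronal], [anterior], [distributed].
The target acquires /f/'s values for everything under Cavity — [+labial], [−round], [−coronal] — while keeping its own [voice], [spread glottis], [constricted glottis], ….
The resulting bundle matches /pʰ/ in the inventory; substituting it for /tʰ/ gives [opʰfa].

[opʰfa]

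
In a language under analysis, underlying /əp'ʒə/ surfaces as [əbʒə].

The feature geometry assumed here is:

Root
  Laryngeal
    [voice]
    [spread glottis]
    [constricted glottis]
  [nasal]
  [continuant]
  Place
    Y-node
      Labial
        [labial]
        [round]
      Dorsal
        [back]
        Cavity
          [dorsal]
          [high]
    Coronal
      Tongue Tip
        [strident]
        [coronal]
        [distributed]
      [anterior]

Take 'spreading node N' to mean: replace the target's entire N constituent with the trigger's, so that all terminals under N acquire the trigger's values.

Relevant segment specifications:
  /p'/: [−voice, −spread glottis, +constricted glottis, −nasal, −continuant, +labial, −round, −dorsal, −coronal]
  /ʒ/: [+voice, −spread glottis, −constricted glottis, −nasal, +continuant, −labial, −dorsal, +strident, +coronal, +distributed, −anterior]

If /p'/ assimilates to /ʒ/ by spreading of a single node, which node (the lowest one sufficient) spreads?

Laryngeal

Feature comparison: [voice], [constricted glottis] differ between /p'/ and [b]; the remaining terminals match.
The smallest constituent containing every changed terminal is Laryngeal — each of its daughters lacks at least one of the affected features.
Delinking /p'/'s Laryngeal and associating /ʒ/'s Laryngeal gives precisely the feature bundle of [b].
[labial], [continuant] — on which /ʒ/ differs from /p'/ — are unchanged, so Root cannot have spread; the constituent is no larger than Laryngeal.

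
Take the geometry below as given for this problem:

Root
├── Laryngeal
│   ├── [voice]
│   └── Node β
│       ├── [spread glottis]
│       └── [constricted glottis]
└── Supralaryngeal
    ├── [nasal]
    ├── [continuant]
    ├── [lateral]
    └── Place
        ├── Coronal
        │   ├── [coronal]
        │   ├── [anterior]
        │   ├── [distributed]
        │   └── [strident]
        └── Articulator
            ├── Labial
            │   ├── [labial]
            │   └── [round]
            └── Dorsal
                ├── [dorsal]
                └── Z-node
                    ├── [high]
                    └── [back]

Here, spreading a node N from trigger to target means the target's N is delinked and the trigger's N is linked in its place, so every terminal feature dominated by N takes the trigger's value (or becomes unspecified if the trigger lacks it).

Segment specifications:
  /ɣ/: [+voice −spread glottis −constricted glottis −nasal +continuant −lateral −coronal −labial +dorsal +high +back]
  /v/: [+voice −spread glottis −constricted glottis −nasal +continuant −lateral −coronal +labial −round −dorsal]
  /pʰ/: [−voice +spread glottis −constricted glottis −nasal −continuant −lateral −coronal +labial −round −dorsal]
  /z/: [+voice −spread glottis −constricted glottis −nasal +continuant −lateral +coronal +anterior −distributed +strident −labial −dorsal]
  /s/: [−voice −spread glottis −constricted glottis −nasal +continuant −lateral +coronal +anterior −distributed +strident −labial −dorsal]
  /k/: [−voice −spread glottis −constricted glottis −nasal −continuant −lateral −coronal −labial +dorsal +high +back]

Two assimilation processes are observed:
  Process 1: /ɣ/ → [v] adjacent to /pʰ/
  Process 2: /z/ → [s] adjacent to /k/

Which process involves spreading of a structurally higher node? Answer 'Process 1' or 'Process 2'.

In Process 1, [labial], [round], [dorsal], [high], [back] change, so the minimal spreading node is Articulator at depth 3.
In Process 2, [voice] changes, so the minimal spreading node is [voice] at depth 2.
[voice] (depth 2) sits above Articulator (depth 3), making Process 2 the one with the higher spreading node.

Process 2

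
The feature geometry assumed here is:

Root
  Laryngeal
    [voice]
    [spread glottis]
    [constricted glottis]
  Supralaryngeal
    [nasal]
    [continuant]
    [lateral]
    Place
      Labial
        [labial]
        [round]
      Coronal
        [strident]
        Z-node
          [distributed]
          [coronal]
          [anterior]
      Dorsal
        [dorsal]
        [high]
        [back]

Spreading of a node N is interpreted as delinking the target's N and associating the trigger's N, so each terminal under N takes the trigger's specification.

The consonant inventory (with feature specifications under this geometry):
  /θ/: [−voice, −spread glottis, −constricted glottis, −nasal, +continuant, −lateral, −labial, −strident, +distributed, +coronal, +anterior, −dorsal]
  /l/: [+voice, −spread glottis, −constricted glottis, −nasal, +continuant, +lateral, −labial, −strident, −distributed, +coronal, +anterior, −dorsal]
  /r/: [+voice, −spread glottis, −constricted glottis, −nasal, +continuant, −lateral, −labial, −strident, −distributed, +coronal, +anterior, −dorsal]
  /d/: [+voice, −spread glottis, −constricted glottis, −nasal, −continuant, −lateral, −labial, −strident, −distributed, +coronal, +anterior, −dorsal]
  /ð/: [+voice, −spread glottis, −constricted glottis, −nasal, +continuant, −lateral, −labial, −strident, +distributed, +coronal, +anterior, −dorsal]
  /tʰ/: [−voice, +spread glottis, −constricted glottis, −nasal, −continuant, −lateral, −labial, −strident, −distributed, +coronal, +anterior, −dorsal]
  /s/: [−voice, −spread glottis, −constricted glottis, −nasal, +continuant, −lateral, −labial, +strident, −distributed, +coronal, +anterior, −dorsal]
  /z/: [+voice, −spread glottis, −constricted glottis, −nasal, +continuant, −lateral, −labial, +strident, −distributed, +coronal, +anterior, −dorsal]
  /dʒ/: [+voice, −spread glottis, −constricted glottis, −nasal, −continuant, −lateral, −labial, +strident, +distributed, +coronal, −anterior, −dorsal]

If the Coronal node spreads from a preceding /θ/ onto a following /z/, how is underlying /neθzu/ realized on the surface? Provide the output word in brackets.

[neθðu]

Coronal immediately or transitively dominates [strident], [distributed], [coronal], [anterior].
The target acquires /θ/'s values for everything under Coronal — [−strident], [+distributed], [+coronal], [+anterior] — while keeping its own [voice], [spread glottis], [constricted glottis], ….
This feature bundle is that of [ð], so /neθzu/ surfaces as [neθðu].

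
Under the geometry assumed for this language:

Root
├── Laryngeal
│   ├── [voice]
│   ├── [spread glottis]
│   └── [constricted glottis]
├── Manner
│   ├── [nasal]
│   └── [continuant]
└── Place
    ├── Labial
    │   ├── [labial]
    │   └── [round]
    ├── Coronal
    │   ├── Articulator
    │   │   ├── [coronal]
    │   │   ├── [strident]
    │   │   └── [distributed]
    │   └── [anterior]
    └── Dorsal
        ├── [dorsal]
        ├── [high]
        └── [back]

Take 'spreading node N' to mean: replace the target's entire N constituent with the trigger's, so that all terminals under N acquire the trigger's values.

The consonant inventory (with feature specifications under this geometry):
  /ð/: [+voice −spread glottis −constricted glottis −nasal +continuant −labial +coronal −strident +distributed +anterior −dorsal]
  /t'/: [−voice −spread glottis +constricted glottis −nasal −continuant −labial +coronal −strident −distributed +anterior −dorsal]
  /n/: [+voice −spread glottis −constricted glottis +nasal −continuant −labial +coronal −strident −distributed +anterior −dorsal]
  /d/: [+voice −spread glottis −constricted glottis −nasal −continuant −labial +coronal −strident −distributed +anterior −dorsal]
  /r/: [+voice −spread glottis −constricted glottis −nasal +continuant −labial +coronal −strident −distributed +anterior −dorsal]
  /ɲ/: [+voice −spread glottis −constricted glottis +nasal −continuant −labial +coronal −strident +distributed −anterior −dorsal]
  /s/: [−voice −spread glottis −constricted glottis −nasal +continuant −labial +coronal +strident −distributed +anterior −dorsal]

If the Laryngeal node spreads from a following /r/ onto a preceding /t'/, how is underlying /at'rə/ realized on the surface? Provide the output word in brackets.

[adrə]

Laryngeal immediately or transitively dominates [voice], [spread glottis], [constricted glottis].
Spreading Laryngeal from /r/ onto /t'/ replaces those values with /r/'s: [+voice], [−spread glottis], [−constricted glottis]. Features outside Laryngeal ([nasal], [continuant], [labial], …) stay as in /t'/.
This feature bundle is that of [d], so /at'rə/ surfaces as [adrə].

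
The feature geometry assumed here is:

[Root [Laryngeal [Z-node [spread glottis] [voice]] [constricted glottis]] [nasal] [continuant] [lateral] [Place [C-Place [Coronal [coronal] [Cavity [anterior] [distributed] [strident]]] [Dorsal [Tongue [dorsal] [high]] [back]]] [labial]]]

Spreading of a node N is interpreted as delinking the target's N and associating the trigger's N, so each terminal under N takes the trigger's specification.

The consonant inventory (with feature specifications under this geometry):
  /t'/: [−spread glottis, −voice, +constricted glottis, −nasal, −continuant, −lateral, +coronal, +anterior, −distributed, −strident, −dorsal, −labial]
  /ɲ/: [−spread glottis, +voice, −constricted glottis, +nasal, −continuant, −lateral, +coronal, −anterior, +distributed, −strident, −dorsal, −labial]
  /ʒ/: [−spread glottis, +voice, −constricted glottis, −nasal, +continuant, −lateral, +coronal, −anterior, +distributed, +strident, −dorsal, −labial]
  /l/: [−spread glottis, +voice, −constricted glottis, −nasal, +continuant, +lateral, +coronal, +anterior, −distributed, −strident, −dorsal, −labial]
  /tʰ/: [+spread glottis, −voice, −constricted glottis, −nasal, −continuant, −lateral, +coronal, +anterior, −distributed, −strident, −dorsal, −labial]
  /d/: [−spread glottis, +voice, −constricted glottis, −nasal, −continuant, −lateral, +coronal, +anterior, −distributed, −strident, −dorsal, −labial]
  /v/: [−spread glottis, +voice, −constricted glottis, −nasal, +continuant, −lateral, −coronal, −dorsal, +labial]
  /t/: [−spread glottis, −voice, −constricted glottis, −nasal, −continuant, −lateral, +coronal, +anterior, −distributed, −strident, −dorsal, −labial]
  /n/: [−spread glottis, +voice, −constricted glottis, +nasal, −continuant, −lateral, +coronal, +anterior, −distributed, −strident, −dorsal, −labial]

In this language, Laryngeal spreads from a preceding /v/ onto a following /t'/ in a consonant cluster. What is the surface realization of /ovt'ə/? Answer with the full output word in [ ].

Terminals under Laryngeal in this geometry: [spread glottis], [voice], [constricted glottis].
The target acquires /v/'s values for everything under Laryngeal — [−spread glottis], [+voice], [−constricted glottis] — while keeping its own [nasal], [continuant], [lateral], ….
The resulting bundle matches /d/ in the inventory; substituting it for /t'/ gives [ovdə].

[ovdə]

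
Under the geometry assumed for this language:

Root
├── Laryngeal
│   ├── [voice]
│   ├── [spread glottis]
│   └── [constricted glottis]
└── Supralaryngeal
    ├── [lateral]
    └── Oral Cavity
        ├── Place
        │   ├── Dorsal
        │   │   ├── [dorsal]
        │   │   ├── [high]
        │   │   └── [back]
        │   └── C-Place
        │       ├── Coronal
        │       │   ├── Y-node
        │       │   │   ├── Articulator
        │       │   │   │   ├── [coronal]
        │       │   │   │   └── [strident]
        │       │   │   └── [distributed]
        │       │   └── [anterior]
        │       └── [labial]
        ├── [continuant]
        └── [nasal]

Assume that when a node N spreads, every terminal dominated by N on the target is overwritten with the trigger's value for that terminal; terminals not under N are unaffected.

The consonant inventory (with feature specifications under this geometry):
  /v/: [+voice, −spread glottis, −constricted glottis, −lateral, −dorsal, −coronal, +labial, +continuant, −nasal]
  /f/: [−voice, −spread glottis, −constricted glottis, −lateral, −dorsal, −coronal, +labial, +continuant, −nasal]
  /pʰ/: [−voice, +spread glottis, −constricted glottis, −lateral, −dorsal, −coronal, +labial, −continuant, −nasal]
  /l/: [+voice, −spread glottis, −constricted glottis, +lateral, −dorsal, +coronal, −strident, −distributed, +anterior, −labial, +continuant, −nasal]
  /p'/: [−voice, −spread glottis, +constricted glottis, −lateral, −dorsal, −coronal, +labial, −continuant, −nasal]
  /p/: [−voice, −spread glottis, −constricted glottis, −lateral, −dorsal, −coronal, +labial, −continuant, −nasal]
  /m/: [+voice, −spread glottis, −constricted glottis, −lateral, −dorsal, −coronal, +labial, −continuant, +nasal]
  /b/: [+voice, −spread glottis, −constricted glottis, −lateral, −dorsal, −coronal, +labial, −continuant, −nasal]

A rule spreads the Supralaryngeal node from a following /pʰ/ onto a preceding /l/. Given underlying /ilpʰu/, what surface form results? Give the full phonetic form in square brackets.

[ibpʰu]

The Supralaryngeal node dominates the terminals [lateral], [dorsal], [high], [back], [coronal], [strident], [distributed], [anterior], [labial], [continuant], [nasal].
The target acquires /pʰ/'s values for everything under Supralaryngeal — [−lateral], [−dorsal], [−coronal], [+labial], [−continuant], [−nasal] — while keeping its own [voice], [spread glottis], [constricted glottis].
Among the inventory, only /b/ has exactly this specification, giving the surface form [ibpʰu].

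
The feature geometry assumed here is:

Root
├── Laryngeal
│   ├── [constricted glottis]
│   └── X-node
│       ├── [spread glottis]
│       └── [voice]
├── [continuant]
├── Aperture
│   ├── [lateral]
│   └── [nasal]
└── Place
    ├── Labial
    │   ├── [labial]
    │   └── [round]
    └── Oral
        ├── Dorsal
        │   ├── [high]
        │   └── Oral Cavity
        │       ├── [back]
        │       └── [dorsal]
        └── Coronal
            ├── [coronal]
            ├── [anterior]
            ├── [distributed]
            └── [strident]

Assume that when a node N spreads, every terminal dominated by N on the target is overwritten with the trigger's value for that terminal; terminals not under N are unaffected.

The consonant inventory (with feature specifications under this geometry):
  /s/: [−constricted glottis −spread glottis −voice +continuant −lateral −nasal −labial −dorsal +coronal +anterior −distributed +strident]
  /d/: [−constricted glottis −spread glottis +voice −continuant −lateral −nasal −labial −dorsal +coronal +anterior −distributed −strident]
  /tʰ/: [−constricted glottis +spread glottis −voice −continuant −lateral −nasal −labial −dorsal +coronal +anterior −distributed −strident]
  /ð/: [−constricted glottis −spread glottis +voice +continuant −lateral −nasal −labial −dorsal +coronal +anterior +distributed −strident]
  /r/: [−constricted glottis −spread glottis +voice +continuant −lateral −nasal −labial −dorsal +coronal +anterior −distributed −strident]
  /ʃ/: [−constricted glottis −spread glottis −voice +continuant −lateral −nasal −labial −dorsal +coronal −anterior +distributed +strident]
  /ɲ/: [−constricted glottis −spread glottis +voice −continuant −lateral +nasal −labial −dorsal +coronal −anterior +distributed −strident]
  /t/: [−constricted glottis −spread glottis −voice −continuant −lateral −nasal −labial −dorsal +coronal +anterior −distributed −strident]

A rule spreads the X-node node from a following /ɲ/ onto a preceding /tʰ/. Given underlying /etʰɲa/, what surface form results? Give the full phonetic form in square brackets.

[edɲa]

The X-node node dominates the terminals [spread glottis], [voice].
After delinking /tʰ/'s X-node and linking /ɲ/'s, the affected terminals become [−spread glottis], [+voice]; [constricted glottis], [continuant], [lateral], … (outside X-node) are retained from /tʰ/.
The resulting bundle matches /d/ in the inventory; substituting it for /tʰ/ gives [edɲa].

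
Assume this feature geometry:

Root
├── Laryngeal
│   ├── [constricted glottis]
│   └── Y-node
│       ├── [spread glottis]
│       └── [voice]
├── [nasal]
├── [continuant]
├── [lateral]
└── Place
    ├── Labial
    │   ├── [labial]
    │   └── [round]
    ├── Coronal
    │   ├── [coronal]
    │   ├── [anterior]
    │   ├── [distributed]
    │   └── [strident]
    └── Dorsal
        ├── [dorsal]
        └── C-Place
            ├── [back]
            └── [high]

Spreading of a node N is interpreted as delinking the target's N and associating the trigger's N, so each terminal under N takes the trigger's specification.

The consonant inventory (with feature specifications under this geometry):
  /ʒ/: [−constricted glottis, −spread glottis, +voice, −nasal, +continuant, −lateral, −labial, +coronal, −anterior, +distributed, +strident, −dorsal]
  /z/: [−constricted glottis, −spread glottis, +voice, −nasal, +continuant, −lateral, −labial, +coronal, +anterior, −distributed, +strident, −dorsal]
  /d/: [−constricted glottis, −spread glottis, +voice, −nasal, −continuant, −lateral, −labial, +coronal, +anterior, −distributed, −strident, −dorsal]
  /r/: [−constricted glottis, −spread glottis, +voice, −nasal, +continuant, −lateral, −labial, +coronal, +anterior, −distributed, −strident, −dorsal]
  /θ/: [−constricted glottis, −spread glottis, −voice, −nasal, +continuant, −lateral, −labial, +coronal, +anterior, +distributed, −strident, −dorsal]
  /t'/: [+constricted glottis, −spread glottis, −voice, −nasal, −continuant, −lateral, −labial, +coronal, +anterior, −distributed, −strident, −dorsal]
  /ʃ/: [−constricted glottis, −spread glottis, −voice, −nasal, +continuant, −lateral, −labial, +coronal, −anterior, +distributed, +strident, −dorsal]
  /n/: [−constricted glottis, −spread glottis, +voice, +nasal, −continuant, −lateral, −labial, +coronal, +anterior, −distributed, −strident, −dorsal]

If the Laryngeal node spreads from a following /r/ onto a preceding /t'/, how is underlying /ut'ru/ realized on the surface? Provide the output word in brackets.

[udru]

The Laryngeal node dominates the terminals [constricted glottis], [spread glottis], [voice].
Spreading Laryngeal from /r/ onto /t'/ replaces those values with /r/'s: [−constricted glottis], [−spread glottis], [+voice]. Features outside Laryngeal ([nasal], [continuant], [lateral], …) stay as in /t'/.
The resulting bundle matches /d/ in the inventory; substituting it for /t'/ gives [udru].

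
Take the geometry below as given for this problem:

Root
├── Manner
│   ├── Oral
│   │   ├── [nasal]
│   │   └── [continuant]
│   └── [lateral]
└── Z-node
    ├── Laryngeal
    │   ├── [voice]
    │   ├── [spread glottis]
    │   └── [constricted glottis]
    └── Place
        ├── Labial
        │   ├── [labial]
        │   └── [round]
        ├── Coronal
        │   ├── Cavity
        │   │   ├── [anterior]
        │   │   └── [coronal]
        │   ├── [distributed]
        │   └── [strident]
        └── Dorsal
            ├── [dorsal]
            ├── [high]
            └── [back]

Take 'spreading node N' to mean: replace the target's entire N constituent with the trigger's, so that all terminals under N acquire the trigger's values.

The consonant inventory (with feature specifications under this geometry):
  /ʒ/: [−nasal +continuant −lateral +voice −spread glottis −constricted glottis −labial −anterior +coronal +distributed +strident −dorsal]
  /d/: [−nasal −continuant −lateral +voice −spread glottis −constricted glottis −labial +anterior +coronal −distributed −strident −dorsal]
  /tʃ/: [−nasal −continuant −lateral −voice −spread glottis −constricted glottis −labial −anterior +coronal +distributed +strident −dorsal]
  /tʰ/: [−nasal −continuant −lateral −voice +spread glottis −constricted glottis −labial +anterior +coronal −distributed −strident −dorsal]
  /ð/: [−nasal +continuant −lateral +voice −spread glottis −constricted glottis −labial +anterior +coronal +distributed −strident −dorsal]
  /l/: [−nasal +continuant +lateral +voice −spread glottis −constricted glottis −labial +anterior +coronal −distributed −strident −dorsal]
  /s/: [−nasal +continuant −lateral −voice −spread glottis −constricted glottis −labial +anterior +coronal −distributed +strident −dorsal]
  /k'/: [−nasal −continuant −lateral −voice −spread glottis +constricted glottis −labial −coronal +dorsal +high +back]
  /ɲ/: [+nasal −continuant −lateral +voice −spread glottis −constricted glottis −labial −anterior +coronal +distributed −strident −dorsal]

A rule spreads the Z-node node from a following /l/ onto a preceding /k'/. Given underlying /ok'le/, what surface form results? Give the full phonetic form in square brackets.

[odle]

Z-node immediately or transitively dominates [voice], [spread glottis], [constricted glottis], [labial], [round], [anterior], [coronal], [distributed], [strident], [dorsal], [high], [back].
After delinking /k'/'s Z-node and linking /l/'s, the affected terminals become [+voice], [−spread glottis], [−constricted glottis], [−labial], [+anterior], [+coronal], [−distributed], [−strident], [−dorsal]; [nasal], [continuant], [lateral] (outside Z-node) are retained from /k'/.
The resulting bundle matches /d/ in the inventory; substituting it for /k'/ gives [odle].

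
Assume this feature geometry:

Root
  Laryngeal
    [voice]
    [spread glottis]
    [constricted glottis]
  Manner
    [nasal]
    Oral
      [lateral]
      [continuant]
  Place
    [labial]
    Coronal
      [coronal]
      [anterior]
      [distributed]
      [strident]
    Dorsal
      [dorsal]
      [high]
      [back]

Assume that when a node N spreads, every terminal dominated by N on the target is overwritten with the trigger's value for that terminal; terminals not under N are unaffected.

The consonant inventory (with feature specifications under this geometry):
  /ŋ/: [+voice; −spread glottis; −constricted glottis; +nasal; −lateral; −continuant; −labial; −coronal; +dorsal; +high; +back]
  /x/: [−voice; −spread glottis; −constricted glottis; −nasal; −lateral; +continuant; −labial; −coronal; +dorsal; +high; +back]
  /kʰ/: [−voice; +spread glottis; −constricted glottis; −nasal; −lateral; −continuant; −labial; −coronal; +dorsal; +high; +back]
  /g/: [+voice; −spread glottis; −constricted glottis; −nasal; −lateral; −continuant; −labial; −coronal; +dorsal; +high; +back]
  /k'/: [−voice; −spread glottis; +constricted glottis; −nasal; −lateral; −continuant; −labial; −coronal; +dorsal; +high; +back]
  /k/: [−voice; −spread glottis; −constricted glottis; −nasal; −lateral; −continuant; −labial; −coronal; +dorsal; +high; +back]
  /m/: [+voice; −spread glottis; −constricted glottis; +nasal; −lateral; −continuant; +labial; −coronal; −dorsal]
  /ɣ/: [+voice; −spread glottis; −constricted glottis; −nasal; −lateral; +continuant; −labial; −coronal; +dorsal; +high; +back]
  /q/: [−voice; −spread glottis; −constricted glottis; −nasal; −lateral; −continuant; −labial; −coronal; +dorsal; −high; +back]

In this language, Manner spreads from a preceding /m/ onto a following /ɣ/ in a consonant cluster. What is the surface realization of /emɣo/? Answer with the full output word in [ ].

[emŋo]

Manner immediately or transitively dominates [nasal], [lateral], [continuant].
After delinking /ɣ/'s Manner and linking /m/'s, the affected terminals become [+nasal], [−lateral], [−continuant]; [voice], [spread glottis], [constricted glottis], … (outside Manner) are retained from /ɣ/.
The resulting bundle matches /ŋ/ in the inventory; substituting it for /ɣ/ gives [emŋo].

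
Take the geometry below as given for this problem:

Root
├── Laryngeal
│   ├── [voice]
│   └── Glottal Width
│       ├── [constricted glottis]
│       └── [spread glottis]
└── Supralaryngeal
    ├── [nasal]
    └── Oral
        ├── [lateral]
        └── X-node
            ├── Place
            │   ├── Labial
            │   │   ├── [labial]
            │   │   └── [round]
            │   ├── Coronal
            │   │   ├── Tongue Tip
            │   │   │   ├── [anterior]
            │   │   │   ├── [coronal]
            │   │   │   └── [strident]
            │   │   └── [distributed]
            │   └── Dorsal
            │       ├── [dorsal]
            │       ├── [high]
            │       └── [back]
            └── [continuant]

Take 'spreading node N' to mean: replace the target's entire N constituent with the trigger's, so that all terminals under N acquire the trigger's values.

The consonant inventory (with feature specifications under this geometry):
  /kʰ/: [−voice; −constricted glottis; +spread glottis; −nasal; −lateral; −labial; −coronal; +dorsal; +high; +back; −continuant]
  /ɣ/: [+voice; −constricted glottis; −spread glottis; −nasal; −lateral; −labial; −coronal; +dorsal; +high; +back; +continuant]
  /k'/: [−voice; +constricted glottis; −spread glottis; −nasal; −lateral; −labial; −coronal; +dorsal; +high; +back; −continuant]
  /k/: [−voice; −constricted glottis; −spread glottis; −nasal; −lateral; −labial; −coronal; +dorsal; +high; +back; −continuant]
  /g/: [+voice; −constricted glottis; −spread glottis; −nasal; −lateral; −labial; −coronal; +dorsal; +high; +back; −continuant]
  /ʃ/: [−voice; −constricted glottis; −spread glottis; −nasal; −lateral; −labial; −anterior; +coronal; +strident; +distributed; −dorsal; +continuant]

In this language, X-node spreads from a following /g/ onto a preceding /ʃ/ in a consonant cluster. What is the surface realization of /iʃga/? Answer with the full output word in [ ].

The X-node node dominates the terminals [labial], [round], [anterior], [coronal], [strident], [distributed], [dorsal], [high], [back], [continuant].
Spreading X-node from /g/ onto /ʃ/ replaces those values with /g/'s: [−labial], [−coronal], [+dorsal], [+high], [+back], [−continuant]. Features outside X-node ([voice], [constricted glottis], [spread glottis], …) stay as in /ʃ/.
Among the inventory, only /k/ has exactly this specification, giving the surface form [ikga].

[ikga]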